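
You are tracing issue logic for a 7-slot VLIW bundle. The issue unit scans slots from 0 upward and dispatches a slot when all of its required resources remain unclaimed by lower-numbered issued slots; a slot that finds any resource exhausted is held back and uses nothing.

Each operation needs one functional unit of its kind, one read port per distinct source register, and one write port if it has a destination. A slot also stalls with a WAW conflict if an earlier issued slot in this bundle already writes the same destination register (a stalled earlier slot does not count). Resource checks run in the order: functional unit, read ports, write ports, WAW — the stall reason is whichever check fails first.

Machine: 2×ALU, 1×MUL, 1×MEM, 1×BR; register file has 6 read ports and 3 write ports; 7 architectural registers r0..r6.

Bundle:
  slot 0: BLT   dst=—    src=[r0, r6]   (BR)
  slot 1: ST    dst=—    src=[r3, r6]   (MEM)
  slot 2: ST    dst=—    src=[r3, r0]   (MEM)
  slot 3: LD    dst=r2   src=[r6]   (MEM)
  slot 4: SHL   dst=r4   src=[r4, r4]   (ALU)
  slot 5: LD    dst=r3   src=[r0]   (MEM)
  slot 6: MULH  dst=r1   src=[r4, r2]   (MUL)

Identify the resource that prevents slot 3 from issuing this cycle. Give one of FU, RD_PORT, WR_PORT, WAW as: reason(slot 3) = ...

reason(slot 3) = FU

#0 BR src=r0,r6 dispatched  <A:2 Mu:1 Ld:1 B:0 rd:4 wr:3>
#1 MEM src=r3,r6 dispatched  <A:2 Mu:1 Ld:0 B:0 rd:2 wr:3>
#2 MEM src=r3,r0 held:FU  <A:2 Mu:1 Ld:0 B:0 rd:2 wr:3>
#3 MEM src=r6 held:FU  <A:2 Mu:1 Ld:0 B:0 rd:2 wr:3>
#4 ALU src=r4,r4 dispatched  <A:1 Mu:1 Ld:0 B:0 rd:1 wr:2>
#5 MEM src=r0 held:FU  <A:1 Mu:1 Ld:0 B:0 rd:1 wr:2>
#6 MUL src=r4,r2 held:RD_PORT  <A:1 Mu:1 Ld:0 B:0 rd:1 wr:2>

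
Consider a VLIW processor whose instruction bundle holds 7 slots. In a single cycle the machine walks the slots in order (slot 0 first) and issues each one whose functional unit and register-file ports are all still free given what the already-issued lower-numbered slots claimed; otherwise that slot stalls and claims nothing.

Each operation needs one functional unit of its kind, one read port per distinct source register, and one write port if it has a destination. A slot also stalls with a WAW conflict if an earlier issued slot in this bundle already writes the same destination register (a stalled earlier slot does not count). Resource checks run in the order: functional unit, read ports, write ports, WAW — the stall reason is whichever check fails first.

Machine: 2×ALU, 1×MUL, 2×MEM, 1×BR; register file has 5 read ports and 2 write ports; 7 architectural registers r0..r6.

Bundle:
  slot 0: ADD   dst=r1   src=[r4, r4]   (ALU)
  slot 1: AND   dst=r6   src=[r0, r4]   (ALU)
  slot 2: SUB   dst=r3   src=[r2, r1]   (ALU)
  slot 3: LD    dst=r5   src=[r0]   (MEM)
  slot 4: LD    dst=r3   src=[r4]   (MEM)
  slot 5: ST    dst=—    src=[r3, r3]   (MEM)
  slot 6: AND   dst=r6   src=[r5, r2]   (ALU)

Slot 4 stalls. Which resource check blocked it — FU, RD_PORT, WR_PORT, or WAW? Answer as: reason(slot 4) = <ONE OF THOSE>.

reason(slot 4) = WR_PORT

  0. ALU→r1 ⇒ go  {1A/1Mu/2Ld/1B | 4r 1w}
  1. ALU→r6 ⇒ go  {0A/1Mu/2Ld/1B | 2r 0w}
  2. ALU→r3 ⇒ no(FU)  {0A/1Mu/2Ld/1B | 2r 0w}
  3. MEM→r5 ⇒ no(WR_PORT)  {0A/1Mu/2Ld/1B | 2r 0w}
  4. MEM→r3 ⇒ no(WR_PORT)  {0A/1Mu/2Ld/1B | 2r 0w}
  5. MEM ⇒ go  {0A/1Mu/1Ld/1B | 1r 0w}
  6. ALU→r6 ⇒ no(FU)  {0A/1Mu/1Ld/1B | 1r 0w}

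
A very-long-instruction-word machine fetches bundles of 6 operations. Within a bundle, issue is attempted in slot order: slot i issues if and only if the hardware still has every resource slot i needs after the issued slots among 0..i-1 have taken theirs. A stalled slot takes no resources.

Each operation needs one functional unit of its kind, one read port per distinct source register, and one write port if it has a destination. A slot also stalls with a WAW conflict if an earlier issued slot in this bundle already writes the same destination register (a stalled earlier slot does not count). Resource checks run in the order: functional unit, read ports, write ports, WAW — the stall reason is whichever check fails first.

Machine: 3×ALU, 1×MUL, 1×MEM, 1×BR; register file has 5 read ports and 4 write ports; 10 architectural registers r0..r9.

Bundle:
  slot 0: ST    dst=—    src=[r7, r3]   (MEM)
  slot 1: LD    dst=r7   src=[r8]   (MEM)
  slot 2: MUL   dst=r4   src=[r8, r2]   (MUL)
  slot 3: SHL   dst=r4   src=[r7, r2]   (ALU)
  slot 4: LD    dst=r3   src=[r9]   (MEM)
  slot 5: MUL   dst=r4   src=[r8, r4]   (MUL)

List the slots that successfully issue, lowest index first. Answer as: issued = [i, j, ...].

#0 MEM src=r7,r3 dispatched  <A:3 Mu:1 Ld:0 B:1 rd:3 wr:4>
#1 MEM src=r8 held:FU  <A:3 Mu:1 Ld:0 B:1 rd:3 wr:4>
#2 MUL src=r8,r2 dispatched  <A:3 Mu:0 Ld:0 B:1 rd:1 wr:3>
#3 ALU src=r7,r2 held:RD_PORT  <A:3 Mu:0 Ld:0 B:1 rd:1 wr:3>
#4 MEM src=r9 held:FU  <A:3 Mu:0 Ld:0 B:1 rd:1 wr:3>
#5 MUL src=r8,r4 held:FU  <A:3 Mu:0 Ld:0 B:1 rd:1 wr:3>

issued = [0, 2]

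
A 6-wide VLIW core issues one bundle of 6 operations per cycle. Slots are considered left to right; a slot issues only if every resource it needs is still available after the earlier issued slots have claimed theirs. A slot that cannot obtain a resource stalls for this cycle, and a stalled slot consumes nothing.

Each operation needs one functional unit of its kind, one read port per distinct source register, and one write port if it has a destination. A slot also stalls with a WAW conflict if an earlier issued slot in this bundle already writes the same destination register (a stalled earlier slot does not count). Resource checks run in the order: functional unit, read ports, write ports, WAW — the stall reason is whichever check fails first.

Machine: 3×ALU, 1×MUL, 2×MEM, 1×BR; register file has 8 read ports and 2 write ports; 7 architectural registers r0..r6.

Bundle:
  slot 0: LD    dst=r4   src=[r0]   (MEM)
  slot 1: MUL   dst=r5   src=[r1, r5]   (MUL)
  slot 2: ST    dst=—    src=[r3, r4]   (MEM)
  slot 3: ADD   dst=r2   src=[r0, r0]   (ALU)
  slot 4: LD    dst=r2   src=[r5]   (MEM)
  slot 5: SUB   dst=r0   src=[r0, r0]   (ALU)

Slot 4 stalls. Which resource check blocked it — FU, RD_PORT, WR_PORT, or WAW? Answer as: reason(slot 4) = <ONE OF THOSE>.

  0. MEM→r4 ⇒ go  {3A/1Mu/1Ld/1B | 7r 1w}
  1. MUL→r5 ⇒ go  {3A/0Mu/1Ld/1B | 5r 0w}
  2. MEM ⇒ go  {3A/0Mu/0Ld/1B | 3r 0w}
  3. ALU→r2 ⇒ no(WR_PORT)  {3A/0Mu/0Ld/1B | 3r 0w}
  4. MEM→r2 ⇒ no(FU)  {3A/0Mu/0Ld/1B | 3r 0w}
  5. ALU→r0 ⇒ no(WR_PORT)  {3A/0Mu/0Ld/1B | 3r 0w}

reason(slot 4) = FU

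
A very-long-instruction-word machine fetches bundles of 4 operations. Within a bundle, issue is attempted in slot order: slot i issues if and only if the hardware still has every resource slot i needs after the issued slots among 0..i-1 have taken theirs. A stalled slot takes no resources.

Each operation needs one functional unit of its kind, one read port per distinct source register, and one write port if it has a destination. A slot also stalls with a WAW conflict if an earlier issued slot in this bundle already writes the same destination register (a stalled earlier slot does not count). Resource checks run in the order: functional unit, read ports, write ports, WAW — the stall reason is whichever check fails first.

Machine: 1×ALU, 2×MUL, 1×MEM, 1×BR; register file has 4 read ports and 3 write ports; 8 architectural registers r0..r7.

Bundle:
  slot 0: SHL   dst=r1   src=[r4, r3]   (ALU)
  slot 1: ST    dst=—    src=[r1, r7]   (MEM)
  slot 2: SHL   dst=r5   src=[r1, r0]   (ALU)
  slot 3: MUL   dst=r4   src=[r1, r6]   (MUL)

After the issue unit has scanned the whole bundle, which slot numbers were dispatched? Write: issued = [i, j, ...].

issued = [0, 1]

(0) want 1×ALU +2rd +1wr — yes → AL0|MU2|ME1|BR1|rd2|wr2
(1) want 1×MEM +2rd +0wr — yes → AL0|MU2|ME0|BR1|rd0|wr2
(2) want 1×ALU +2rd +1wr — FU → AL0|MU2|ME0|BR1|rd0|wr2
(3) want 1×MUL +2rd +1wr — RD_PORT → AL0|MU2|ME0|BR1|rd0|wr2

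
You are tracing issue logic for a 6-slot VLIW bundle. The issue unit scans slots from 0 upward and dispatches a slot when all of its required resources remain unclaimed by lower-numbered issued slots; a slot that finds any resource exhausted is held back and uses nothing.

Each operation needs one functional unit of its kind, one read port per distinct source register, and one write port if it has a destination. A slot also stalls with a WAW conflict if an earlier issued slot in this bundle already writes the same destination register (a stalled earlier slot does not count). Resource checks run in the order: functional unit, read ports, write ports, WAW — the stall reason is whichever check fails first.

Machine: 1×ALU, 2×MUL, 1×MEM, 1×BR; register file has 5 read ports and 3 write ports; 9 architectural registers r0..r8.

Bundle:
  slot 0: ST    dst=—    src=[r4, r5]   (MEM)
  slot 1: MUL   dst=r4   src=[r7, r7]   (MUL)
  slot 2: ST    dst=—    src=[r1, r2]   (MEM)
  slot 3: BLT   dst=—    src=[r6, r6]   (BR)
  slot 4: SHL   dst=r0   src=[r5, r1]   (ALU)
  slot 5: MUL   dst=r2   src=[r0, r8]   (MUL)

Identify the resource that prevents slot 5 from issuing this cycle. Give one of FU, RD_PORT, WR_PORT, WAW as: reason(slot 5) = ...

reason(slot 5) = RD_PORT

#0 MEM src=r4,r5 dispatched  <A:1 Mu:2 Ld:0 B:1 rd:3 wr:3>
#1 MUL src=r7,r7 dispatched  <A:1 Mu:1 Ld:0 B:1 rd:2 wr:2>
#2 MEM src=r1,r2 held:FU  <A:1 Mu:1 Ld:0 B:1 rd:2 wr:2>
#3 BR src=r6,r6 dispatched  <A:1 Mu:1 Ld:0 B:0 rd:1 wr:2>
#4 ALU src=r5,r1 held:RD_PORT  <A:1 Mu:1 Ld:0 B:0 rd:1 wr:2>
#5 MUL src=r0,r8 held:RD_PORT  <A:1 Mu:1 Ld:0 B:0 rd:1 wr:2>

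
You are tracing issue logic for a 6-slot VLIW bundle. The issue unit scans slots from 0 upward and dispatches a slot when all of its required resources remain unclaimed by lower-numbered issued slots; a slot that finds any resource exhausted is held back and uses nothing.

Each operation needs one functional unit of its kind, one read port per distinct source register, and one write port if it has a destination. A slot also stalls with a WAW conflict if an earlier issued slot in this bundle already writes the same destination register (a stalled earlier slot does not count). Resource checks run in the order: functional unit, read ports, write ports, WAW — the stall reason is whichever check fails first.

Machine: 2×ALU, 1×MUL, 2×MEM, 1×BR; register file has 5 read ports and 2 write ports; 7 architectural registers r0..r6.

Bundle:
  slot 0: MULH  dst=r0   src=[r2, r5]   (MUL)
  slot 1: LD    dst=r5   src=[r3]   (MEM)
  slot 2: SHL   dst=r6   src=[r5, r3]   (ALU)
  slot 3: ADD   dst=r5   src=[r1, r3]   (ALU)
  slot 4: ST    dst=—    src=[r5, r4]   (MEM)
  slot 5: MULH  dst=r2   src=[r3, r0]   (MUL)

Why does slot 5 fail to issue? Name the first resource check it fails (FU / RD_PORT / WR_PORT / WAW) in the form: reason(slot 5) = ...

[0] MUL needs rd=2 wr=1: ok; after: ALU=2 MUL=0 MEM=2 BR=1, R=3, W=1
[1] MEM needs rd=1 wr=1: ok; after: ALU=2 MUL=0 MEM=1 BR=1, R=2, W=0
[2] ALU needs rd=2 wr=1: WR_PORT; after: ALU=2 MUL=0 MEM=1 BR=1, R=2, W=0
[3] ALU needs rd=2 wr=1: WR_PORT; after: ALU=2 MUL=0 MEM=1 BR=1, R=2, W=0
[4] MEM needs rd=2 wr=0: ok; after: ALU=2 MUL=0 MEM=0 BR=1, R=0, W=0
[5] MUL needs rd=2 wr=1: FU; after: ALU=2 MUL=0 MEM=0 BR=1, R=0, W=0

reason(slot 5) = FU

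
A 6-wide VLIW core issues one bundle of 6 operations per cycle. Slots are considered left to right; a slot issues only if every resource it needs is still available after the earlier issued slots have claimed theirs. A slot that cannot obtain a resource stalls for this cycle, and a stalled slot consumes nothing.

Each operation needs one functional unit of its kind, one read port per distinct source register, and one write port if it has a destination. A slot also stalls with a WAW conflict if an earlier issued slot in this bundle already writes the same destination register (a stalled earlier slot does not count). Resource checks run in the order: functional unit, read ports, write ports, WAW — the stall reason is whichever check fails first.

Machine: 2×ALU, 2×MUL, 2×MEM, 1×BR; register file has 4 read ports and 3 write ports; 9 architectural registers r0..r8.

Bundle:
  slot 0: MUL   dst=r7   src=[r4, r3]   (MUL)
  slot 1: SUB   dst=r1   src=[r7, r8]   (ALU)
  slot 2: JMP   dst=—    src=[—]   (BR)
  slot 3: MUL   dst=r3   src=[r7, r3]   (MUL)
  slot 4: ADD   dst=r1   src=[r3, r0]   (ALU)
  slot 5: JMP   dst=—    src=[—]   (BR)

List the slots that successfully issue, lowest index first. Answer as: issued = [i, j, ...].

#0 MUL src=r4,r3 dispatched  <A:2 Mu:1 Ld:2 B:1 rd:2 wr:2>
#1 ALU src=r7,r8 dispatched  <A:1 Mu:1 Ld:2 B:1 rd:0 wr:1>
#2 BR src=- dispatched  <A:1 Mu:1 Ld:2 B:0 rd:0 wr:1>
#3 MUL src=r7,r3 held:RD_PORT  <A:1 Mu:1 Ld:2 B:0 rd:0 wr:1>
#4 ALU src=r3,r0 held:RD_PORT  <A:1 Mu:1 Ld:2 B:0 rd:0 wr:1>
#5 BR src=- held:FU  <A:1 Mu:1 Ld:2 B:0 rd:0 wr:1>

issued = [0, 1, 2]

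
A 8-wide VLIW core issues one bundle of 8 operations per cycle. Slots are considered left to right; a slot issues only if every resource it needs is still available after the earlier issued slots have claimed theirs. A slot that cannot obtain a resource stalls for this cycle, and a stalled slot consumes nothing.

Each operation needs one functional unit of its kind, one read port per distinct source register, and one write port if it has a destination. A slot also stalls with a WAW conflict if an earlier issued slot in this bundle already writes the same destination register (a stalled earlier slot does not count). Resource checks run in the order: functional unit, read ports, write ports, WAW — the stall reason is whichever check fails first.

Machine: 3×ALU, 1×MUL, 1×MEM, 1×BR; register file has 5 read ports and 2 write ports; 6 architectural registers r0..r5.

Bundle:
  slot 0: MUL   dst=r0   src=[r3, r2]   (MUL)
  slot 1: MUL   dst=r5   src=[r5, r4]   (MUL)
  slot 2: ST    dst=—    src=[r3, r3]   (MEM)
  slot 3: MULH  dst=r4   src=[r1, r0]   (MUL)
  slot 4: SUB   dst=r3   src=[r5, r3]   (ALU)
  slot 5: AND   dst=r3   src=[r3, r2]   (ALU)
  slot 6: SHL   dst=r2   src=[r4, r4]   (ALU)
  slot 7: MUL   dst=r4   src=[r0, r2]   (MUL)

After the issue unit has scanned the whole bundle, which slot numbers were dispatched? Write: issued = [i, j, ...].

slot 0 (MUL): ISSUE — free A3,Mu0,Ld1,B1 rp3 wp1
slot 1 (MUL): stall FU — free A3,Mu0,Ld1,B1 rp3 wp1
slot 2 (MEM): ISSUE — free A3,Mu0,Ld0,B1 rp2 wp1
slot 3 (MUL): stall FU — free A3,Mu0,Ld0,B1 rp2 wp1
slot 4 (ALU): ISSUE — free A2,Mu0,Ld0,B1 rp0 wp0
slot 5 (ALU): stall RD_PORT — free A2,Mu0,Ld0,B1 rp0 wp0
slot 6 (ALU): stall RD_PORT — free A2,Mu0,Ld0,B1 rp0 wp0
slot 7 (MUL): stall FU — free A2,Mu0,Ld0,B1 rp0 wp0

issued = [0, 2, 4]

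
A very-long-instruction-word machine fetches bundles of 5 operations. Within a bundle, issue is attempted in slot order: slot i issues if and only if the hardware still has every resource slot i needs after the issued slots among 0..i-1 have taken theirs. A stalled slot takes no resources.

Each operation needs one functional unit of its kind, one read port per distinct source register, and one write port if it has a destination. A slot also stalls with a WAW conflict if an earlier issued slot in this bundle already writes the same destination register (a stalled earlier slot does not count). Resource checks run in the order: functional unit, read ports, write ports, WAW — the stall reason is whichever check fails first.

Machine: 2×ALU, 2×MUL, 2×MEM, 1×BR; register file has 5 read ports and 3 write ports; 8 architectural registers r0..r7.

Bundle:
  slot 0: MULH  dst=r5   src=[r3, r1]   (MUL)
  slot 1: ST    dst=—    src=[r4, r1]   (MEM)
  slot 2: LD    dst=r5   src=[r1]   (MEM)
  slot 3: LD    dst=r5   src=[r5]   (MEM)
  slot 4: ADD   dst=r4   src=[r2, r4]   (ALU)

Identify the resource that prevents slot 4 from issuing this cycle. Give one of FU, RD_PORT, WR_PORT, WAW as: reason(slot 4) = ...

#0 MUL src=r3,r1 dispatched  <A:2 Mu:1 Ld:2 B:1 rd:3 wr:2>
#1 MEM src=r4,r1 dispatched  <A:2 Mu:1 Ld:1 B:1 rd:1 wr:2>
#2 MEM src=r1 held:WAW  <A:2 Mu:1 Ld:1 B:1 rd:1 wr:2>
#3 MEM src=r5 held:WAW  <A:2 Mu:1 Ld:1 B:1 rd:1 wr:2>
#4 ALU src=r2,r4 held:RD_PORT  <A:2 Mu:1 Ld:1 B:1 rd:1 wr:2>

reason(slot 4) = RD_PORT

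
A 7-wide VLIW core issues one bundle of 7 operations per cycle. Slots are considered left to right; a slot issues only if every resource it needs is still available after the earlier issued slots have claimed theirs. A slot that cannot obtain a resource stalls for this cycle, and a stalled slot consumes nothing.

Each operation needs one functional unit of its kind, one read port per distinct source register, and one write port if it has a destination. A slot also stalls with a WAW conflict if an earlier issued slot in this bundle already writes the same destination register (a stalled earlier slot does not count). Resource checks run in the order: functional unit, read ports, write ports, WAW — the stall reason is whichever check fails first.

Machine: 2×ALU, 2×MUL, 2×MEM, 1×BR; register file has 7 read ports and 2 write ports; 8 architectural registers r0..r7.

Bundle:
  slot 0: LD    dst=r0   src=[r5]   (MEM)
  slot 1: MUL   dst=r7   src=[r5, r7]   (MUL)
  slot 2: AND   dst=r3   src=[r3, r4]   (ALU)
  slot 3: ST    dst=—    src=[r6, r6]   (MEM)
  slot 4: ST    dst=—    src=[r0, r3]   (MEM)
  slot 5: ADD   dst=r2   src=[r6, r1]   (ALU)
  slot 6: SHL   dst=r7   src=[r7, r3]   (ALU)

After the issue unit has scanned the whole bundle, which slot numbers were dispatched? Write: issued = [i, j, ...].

issued = [0, 1, 3]

#0 MEM src=r5 dispatched  <A:2 Mu:2 Ld:1 B:1 rd:6 wr:1>
#1 MUL src=r5,r7 dispatched  <A:2 Mu:1 Ld:1 B:1 rd:4 wr:0>
#2 ALU src=r3,r4 held:WR_PORT  <A:2 Mu:1 Ld:1 B:1 rd:4 wr:0>
#3 MEM src=r6,r6 dispatched  <A:2 Mu:1 Ld:0 B:1 rd:3 wr:0>
#4 MEM src=r0,r3 held:FU  <A:2 Mu:1 Ld:0 B:1 rd:3 wr:0>
#5 ALU src=r6,r1 held:WR_PORT  <A:2 Mu:1 Ld:0 B:1 rd:3 wr:0>
#6 ALU src=r7,r3 held:WR_PORT  <A:2 Mu:1 Ld:0 B:1 rd:3 wr:0>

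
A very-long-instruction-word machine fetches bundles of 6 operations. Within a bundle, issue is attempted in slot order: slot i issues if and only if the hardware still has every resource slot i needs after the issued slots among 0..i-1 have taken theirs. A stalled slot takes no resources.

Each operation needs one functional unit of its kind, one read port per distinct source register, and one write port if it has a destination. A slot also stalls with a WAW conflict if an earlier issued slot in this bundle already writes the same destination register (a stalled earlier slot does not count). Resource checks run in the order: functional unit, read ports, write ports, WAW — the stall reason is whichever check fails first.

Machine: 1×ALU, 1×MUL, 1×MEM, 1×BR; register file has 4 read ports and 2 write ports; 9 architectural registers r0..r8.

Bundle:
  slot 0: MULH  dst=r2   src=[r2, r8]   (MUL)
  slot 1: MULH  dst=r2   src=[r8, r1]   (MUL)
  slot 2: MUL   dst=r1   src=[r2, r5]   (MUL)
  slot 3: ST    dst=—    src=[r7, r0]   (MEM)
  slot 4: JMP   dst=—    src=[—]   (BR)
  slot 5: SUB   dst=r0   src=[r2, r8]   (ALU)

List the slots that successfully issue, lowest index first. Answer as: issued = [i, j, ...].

(0) want 1×MUL +2rd +1wr — yes → AL1|MU0|ME1|BR1|rd2|wr1
(1) want 1×MUL +2rd +1wr — FU → AL1|MU0|ME1|BR1|rd2|wr1
(2) want 1×MUL +2rd +1wr — FU → AL1|MU0|ME1|BR1|rd2|wr1
(3) want 1×MEM +2rd +0wr — yes → AL1|MU0|ME0|BR1|rd0|wr1
(4) want 1×BR +0rd +0wr — yes → AL1|MU0|ME0|BR0|rd0|wr1
(5) want 1×ALU +2rd +1wr — RD_PORT → AL1|MU0|ME0|BR0|rd0|wr1

issued = [0, 3, 4]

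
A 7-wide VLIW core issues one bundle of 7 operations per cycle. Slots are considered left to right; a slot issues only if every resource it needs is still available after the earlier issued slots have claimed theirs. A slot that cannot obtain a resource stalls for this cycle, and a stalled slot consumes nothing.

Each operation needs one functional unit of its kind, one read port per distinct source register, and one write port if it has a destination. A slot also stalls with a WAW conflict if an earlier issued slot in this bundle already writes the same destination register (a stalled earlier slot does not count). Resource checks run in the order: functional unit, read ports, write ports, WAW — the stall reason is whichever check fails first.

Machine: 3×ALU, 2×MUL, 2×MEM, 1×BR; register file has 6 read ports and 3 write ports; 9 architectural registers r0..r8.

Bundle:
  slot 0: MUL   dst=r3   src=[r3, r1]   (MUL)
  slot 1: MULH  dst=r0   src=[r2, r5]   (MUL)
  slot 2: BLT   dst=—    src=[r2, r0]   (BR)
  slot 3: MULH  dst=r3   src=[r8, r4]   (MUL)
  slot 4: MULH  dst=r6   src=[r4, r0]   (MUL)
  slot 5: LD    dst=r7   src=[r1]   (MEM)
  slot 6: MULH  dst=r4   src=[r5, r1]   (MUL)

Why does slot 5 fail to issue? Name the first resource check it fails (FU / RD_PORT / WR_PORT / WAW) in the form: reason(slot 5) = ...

reason(slot 5) = RD_PORT

  0. MUL→r3 ⇒ go  {3A/1Mu/2Ld/1B | 4r 2w}
  1. MUL→r0 ⇒ go  {3A/0Mu/2Ld/1B | 2r 1w}
  2. BR ⇒ go  {3A/0Mu/2Ld/0B | 0r 1w}
  3. MUL→r3 ⇒ no(FU)  {3A/0Mu/2Ld/0B | 0r 1w}
  4. MUL→r6 ⇒ no(FU)  {3A/0Mu/2Ld/0B | 0r 1w}
  5. MEM→r7 ⇒ no(RD_PORT)  {3A/0Mu/2Ld/0B | 0r 1w}
  6. MUL→r4 ⇒ no(FU)  {3A/0Mu/2Ld/0B | 0r 1w}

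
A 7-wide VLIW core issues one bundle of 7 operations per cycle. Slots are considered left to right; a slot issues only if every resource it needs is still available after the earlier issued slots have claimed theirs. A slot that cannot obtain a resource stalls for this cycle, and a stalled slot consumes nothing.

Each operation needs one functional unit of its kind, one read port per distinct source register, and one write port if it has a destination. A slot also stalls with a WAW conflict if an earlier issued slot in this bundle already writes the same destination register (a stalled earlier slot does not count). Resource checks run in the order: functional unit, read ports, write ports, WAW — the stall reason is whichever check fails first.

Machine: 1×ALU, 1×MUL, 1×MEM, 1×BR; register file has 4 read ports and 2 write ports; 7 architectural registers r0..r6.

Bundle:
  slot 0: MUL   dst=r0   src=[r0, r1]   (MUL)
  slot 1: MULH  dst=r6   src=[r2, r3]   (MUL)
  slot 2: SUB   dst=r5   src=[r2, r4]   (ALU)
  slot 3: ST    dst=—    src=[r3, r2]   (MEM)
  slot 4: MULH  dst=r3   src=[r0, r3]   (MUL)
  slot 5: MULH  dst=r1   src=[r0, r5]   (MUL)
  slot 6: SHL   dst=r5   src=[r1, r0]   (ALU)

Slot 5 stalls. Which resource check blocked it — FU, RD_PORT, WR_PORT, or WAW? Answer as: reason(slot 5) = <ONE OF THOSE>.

reason(slot 5) = FU

[0] MUL needs rd=2 wr=1: ok; after: ALU=1 MUL=0 MEM=1 BR=1, R=2, W=1
[1] MUL needs rd=2 wr=1: FU; after: ALU=1 MUL=0 MEM=1 BR=1, R=2, W=1
[2] ALU needs rd=2 wr=1: ok; after: ALU=0 MUL=0 MEM=1 BR=1, R=0, W=0
[3] MEM needs rd=2 wr=0: RD_PORT; after: ALU=0 MUL=0 MEM=1 BR=1, R=0, W=0
[4] MUL needs rd=2 wr=1: FU; after: ALU=0 MUL=0 MEM=1 BR=1, R=0, W=0
[5] MUL needs rd=2 wr=1: FU; after: ALU=0 MUL=0 MEM=1 BR=1, R=0, W=0
[6] ALU needs rd=2 wr=1: FU; after: ALU=0 MUL=0 MEM=1 BR=1, R=0, W=0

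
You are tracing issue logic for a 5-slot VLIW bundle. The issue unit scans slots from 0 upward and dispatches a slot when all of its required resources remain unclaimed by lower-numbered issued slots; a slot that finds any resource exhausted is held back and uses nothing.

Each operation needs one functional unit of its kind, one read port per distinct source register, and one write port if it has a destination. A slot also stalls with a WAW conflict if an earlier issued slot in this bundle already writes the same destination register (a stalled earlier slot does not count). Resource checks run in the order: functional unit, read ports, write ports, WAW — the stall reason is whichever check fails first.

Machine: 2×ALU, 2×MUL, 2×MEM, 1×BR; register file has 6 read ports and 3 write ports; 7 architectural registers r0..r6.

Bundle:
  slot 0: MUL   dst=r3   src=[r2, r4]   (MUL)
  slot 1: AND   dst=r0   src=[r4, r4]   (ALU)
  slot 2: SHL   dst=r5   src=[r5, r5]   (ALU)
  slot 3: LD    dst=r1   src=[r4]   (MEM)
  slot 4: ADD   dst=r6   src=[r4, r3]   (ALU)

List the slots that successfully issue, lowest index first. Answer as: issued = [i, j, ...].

  0. MUL→r3 ⇒ go  {2A/1Mu/2Ld/1B | 4r 2w}
  1. ALU→r0 ⇒ go  {1A/1Mu/2Ld/1B | 3r 1w}
  2. ALU→r5 ⇒ go  {0A/1Mu/2Ld/1B | 2r 0w}
  3. MEM→r1 ⇒ no(WR_PORT)  {0A/1Mu/2Ld/1B | 2r 0w}
  4. ALU→r6 ⇒ no(FU)  {0A/1Mu/2Ld/1B | 2r 0w}

issued = [0, 1, 2]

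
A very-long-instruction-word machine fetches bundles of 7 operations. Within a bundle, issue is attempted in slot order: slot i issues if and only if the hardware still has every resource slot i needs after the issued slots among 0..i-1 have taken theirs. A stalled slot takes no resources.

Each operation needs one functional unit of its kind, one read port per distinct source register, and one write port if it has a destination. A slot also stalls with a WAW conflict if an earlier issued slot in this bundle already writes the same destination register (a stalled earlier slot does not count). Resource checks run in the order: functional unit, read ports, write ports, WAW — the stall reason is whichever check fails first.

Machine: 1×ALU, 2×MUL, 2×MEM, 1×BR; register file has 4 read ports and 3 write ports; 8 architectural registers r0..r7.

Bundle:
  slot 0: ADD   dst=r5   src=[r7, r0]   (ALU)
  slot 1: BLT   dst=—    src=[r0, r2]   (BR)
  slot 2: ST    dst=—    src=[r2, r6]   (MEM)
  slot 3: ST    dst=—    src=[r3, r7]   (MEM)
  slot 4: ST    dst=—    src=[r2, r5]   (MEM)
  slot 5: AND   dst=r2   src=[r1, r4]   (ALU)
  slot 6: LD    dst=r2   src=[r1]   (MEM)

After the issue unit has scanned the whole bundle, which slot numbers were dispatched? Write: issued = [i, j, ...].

issued = [0, 1]

slot 0 (ALU): ISSUE — free A0,Mu2,Ld2,B1 rp2 wp2
slot 1 (BR): ISSUE — free A0,Mu2,Ld2,B0 rp0 wp2
slot 2 (MEM): stall RD_PORT — free A0,Mu2,Ld2,B0 rp0 wp2
slot 3 (MEM): stall RD_PORT — free A0,Mu2,Ld2,B0 rp0 wp2
slot 4 (MEM): stall RD_PORT — free A0,Mu2,Ld2,B0 rp0 wp2
slot 5 (ALU): stall FU — free A0,Mu2,Ld2,B0 rp0 wp2
slot 6 (MEM): stall RD_PORT — free A0,Mu2,Ld2,B0 rp0 wp2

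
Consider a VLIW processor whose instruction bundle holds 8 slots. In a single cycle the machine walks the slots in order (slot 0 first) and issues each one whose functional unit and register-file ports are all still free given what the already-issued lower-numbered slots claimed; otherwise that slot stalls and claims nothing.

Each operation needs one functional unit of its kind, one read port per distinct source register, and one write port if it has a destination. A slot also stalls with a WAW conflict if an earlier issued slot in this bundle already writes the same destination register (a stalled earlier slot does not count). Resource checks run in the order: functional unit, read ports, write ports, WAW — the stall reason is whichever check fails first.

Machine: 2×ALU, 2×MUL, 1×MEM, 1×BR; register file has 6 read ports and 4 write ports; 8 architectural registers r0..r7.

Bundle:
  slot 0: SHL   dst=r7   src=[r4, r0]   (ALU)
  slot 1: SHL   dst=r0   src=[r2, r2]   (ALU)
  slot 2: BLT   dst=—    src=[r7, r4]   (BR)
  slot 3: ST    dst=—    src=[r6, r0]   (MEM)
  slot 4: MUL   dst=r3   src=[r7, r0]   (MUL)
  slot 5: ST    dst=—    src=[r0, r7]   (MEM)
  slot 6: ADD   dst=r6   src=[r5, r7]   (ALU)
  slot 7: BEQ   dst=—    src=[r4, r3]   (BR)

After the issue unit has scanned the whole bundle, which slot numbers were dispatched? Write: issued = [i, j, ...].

issued = [0, 1, 2]

  0. ALU→r7 ⇒ go  {1A/2Mu/1Ld/1B | 4r 3w}
  1. ALU→r0 ⇒ go  {0A/2Mu/1Ld/1B | 3r 2w}
  2. BR ⇒ go  {0A/2Mu/1Ld/0B | 1r 2w}
  3. MEM ⇒ no(RD_PORT)  {0A/2Mu/1Ld/0B | 1r 2w}
  4. MUL→r3 ⇒ no(RD_PORT)  {0A/2Mu/1Ld/0B | 1r 2w}
  5. MEM ⇒ no(RD_PORT)  {0A/2Mu/1Ld/0B | 1r 2w}
  6. ALU→r6 ⇒ no(FU)  {0A/2Mu/1Ld/0B | 1r 2w}
  7. BR ⇒ no(FU)  {0A/2Mu/1Ld/0B | 1r 2w}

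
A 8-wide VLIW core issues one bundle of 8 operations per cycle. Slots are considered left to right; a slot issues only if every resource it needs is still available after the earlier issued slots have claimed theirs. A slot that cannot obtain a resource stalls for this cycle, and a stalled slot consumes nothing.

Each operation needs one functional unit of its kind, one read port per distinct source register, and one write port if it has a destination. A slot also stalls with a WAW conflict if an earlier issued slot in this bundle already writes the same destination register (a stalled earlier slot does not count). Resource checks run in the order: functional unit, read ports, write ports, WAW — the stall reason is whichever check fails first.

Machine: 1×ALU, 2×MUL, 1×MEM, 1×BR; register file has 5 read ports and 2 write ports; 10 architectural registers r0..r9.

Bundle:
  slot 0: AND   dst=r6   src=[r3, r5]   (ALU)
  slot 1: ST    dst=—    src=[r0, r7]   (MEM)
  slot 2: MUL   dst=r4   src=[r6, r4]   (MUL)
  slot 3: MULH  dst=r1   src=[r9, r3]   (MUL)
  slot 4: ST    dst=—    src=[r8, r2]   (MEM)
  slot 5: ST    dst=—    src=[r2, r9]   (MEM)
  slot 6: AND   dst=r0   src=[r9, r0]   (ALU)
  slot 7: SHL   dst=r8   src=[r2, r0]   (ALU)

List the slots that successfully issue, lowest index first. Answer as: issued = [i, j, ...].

(0) want 1×ALU +2rd +1wr — yes → AL0|MU2|ME1|BR1|rd3|wr1
(1) want 1×MEM +2rd +0wr — yes → AL0|MU2|ME0|BR1|rd1|wr1
(2) want 1×MUL +2rd +1wr — RD_PORT → AL0|MU2|ME0|BR1|rd1|wr1
(3) want 1×MUL +2rd +1wr — RD_PORT → AL0|MU2|ME0|BR1|rd1|wr1
(4) want 1×MEM +2rd +0wr — FU → AL0|MU2|ME0|BR1|rd1|wr1
(5) want 1×MEM +2rd +0wr — FU → AL0|MU2|ME0|BR1|rd1|wr1
(6) want 1×ALU +2rd +1wr — FU → AL0|MU2|ME0|BR1|rd1|wr1
(7) want 1×ALU +2rd +1wr — FU → AL0|MU2|ME0|BR1|rd1|wr1

issued = [0, 1]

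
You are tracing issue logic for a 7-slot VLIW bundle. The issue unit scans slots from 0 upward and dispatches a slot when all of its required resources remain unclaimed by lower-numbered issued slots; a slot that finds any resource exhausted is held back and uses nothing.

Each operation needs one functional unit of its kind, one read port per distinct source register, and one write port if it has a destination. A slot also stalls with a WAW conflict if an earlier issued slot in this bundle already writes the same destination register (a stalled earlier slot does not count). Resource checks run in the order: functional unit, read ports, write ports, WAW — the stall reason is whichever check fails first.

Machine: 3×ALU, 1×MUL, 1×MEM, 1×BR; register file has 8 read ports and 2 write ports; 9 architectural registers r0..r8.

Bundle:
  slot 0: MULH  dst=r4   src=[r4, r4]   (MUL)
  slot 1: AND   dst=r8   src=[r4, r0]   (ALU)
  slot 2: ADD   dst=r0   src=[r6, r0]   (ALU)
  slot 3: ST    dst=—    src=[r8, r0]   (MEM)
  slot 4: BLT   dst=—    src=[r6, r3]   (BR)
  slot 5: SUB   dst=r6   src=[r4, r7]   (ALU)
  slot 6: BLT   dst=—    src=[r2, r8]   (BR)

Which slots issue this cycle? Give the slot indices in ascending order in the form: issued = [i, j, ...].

issued = [0, 1, 3, 4]

#0 MUL src=r4,r4 dispatched  <A:3 Mu:0 Ld:1 B:1 rd:7 wr:1>
#1 ALU src=r4,r0 dispatched  <A:2 Mu:0 Ld:1 B:1 rd:5 wr:0>
#2 ALU src=r6,r0 held:WR_PORT  <A:2 Mu:0 Ld:1 B:1 rd:5 wr:0>
#3 MEM src=r8,r0 dispatched  <A:2 Mu:0 Ld:0 B:1 rd:3 wr:0>
#4 BR src=r6,r3 dispatched  <A:2 Mu:0 Ld:0 B:0 rd:1 wr:0>
#5 ALU src=r4,r7 held:RD_PORT  <A:2 Mu:0 Ld:0 B:0 rd:1 wr:0>
#6 BR src=r2,r8 held:FU  <A:2 Mu:0 Ld:0 B:0 rd:1 wr:0>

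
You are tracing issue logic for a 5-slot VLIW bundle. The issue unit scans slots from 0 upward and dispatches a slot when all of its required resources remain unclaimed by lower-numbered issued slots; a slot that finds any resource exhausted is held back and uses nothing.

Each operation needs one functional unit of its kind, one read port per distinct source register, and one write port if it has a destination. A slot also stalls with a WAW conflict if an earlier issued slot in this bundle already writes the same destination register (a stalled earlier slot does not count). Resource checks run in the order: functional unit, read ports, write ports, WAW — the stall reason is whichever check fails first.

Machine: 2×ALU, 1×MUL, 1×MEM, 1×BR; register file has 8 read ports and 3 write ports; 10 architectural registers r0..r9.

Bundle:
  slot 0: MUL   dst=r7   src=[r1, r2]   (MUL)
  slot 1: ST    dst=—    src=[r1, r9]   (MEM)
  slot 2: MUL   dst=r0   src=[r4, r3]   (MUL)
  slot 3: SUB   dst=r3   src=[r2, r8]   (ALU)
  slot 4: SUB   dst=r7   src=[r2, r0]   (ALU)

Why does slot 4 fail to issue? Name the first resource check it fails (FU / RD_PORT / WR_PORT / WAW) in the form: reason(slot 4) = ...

reason(slot 4) = WAW

(0) want 1×MUL +2rd +1wr — yes → AL2|MU0|ME1|BR1|rd6|wr2
(1) want 1×MEM +2rd +0wr — yes → AL2|MU0|ME0|BR1|rd4|wr2
(2) want 1×MUL +2rd +1wr — FU → AL2|MU0|ME0|BR1|rd4|wr2
(3) want 1×ALU +2rd +1wr — yes → AL1|MU0|ME0|BR1|rd2|wr1
(4) want 1×ALU +2rd +1wr — WAW → AL1|MU0|ME0|BR1|rd2|wr1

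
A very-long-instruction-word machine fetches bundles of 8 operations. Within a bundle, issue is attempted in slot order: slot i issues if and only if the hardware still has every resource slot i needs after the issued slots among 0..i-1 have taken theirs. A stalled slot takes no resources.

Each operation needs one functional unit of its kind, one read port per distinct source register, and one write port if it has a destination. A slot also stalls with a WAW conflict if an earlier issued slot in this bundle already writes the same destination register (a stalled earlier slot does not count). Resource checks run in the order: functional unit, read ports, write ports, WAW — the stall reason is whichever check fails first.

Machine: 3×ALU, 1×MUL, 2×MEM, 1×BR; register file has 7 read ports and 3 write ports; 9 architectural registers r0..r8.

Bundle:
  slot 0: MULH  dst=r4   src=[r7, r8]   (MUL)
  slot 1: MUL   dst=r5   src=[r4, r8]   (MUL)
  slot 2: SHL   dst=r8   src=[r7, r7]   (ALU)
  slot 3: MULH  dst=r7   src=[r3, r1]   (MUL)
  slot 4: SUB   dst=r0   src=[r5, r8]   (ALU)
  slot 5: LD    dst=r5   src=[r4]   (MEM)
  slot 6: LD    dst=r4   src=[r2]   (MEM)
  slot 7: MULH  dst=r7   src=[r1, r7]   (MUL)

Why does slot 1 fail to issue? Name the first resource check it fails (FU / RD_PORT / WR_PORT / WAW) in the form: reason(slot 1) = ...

reason(slot 1) = FU

#0 MUL src=r7,r8 dispatched  <A:3 Mu:0 Ld:2 B:1 rd:5 wr:2>
#1 MUL src=r4,r8 held:FU  <A:3 Mu:0 Ld:2 B:1 rd:5 wr:2>
#2 ALU src=r7,r7 dispatched  <A:2 Mu:0 Ld:2 B:1 rd:4 wr:1>
#3 MUL src=r3,r1 held:FU  <A:2 Mu:0 Ld:2 B:1 rd:4 wr:1>
#4 ALU src=r5,r8 dispatched  <A:1 Mu:0 Ld:2 B:1 rd:2 wr:0>
#5 MEM src=r4 held:WR_PORT  <A:1 Mu:0 Ld:2 B:1 rd:2 wr:0>
#6 MEM src=r2 held:WR_PORT  <A:1 Mu:0 Ld:2 B:1 rd:2 wr:0>
#7 MUL src=r1,r7 held:FU  <A:1 Mu:0 Ld:2 B:1 rd:2 wr:0>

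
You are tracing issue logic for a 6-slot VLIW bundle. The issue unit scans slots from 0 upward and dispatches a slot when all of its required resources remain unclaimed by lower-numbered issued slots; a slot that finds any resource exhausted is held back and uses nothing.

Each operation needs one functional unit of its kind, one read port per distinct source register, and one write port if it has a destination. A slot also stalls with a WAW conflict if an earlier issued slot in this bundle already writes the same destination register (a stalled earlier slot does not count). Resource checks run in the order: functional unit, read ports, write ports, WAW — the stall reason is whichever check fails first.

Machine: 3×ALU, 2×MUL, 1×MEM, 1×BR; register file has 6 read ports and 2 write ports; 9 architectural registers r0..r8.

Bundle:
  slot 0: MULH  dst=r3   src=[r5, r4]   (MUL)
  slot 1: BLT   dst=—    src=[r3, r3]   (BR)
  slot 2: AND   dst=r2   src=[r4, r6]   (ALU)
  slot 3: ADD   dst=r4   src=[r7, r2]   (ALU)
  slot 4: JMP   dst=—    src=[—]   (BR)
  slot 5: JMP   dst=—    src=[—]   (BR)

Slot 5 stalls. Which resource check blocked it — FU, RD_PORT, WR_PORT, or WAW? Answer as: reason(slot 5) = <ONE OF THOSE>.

reason(slot 5) = FU

(0) want 1×MUL +2rd +1wr — yes → AL3|MU1|ME1|BR1|rd4|wr1
(1) want 1×BR +1rd +0wr — yes → AL3|MU1|ME1|BR0|rd3|wr1
(2) want 1×ALU +2rd +1wr — yes → AL2|MU1|ME1|BR0|rd1|wr0
(3) want 1×ALU +2rd +1wr — RD_PORT → AL2|MU1|ME1|BR0|rd1|wr0
(4) want 1×BR +0rd +0wr — FU → AL2|MU1|ME1|BR0|rd1|wr0
(5) want 1×BR +0rd +0wr — FU → AL2|MU1|ME1|BR0|rd1|wr0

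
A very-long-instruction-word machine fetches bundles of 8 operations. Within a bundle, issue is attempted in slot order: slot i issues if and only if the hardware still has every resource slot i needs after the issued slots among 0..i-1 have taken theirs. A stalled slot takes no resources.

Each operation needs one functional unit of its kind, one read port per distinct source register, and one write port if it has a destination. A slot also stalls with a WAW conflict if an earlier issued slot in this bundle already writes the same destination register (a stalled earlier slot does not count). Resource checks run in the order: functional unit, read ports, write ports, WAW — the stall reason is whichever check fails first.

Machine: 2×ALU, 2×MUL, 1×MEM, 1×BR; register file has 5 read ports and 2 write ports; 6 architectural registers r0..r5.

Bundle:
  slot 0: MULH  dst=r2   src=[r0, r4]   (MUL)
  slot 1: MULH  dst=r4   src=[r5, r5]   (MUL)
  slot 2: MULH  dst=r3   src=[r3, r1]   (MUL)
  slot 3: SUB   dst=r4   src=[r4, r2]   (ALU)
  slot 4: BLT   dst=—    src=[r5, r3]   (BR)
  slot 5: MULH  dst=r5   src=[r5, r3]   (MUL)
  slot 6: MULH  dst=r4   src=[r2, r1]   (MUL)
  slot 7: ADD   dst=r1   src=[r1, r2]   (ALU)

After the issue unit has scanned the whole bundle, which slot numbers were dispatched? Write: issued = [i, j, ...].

issued = [0, 1, 4]

#0 MUL src=r0,r4 dispatched  <A:2 Mu:1 Ld:1 B:1 rd:3 wr:1>
#1 MUL src=r5,r5 dispatched  <A:2 Mu:0 Ld:1 B:1 rd:2 wr:0>
#2 MUL src=r3,r1 held:FU  <A:2 Mu:0 Ld:1 B:1 rd:2 wr:0>
#3 ALU src=r4,r2 held:WR_PORT  <A:2 Mu:0 Ld:1 B:1 rd:2 wr:0>
#4 BR src=r5,r3 dispatched  <A:2 Mu:0 Ld:1 B:0 rd:0 wr:0>
#5 MUL src=r5,r3 held:FU  <A:2 Mu:0 Ld:1 B:0 rd:0 wr:0>
#6 MUL src=r2,r1 held:FU  <A:2 Mu:0 Ld:1 B:0 rd:0 wr:0>
#7 ALU src=r1,r2 held:RD_PORT  <A:2 Mu:0 Ld:1 B:0 rd:0 wr:0>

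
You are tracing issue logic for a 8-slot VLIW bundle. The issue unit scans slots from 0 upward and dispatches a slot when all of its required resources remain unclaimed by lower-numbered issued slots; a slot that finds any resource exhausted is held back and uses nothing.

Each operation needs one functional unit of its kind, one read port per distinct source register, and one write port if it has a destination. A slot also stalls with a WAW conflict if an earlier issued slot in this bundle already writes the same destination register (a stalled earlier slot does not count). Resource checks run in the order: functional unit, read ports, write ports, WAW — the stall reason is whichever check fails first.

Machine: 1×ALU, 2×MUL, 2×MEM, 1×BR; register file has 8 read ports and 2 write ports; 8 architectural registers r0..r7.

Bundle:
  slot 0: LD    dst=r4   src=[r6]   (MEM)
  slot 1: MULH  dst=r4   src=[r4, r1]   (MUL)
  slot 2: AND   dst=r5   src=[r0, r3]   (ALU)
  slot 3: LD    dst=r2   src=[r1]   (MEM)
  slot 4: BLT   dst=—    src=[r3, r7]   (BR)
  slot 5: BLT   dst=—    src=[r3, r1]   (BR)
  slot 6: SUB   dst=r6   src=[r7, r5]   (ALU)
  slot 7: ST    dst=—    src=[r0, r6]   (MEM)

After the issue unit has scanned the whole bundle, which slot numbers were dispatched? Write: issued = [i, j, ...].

issued = [0, 2, 4, 7]

#0 MEM src=r6 dispatched  <A:1 Mu:2 Ld:1 B:1 rd:7 wr:1>
#1 MUL src=r4,r1 held:WAW  <A:1 Mu:2 Ld:1 B:1 rd:7 wr:1>
#2 ALU src=r0,r3 dispatched  <A:0 Mu:2 Ld:1 B:1 rd:5 wr:0>
#3 MEM src=r1 held:WR_PORT  <A:0 Mu:2 Ld:1 B:1 rd:5 wr:0>
#4 BR src=r3,r7 dispatched  <A:0 Mu:2 Ld:1 B:0 rd:3 wr:0>
#5 BR src=r3,r1 held:FU  <A:0 Mu:2 Ld:1 B:0 rd:3 wr:0>
#6 ALU src=r7,r5 held:FU  <A:0 Mu:2 Ld:1 B:0 rd:3 wr:0>
#7 MEM src=r0,r6 dispatched  <A:0 Mu:2 Ld:0 B:0 rd:1 wr:0>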